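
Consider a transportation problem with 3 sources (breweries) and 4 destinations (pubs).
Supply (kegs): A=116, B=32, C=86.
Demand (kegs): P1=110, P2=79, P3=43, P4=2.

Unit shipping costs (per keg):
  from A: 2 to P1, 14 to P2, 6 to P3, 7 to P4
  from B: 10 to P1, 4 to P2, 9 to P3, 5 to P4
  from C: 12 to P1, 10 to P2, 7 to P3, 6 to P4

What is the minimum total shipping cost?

1125

Optimal allocation:
  A–P1: 110 × 2 = 220
  A–P3: 6 × 6 = 36
  B–P2: 32 × 4 = 128
  C–P2: 47 × 10 = 470
  C–P3: 37 × 7 = 259
  C–P4: 2 × 6 = 12
Total = 220 + 36 + 128 + 470 + 259 + 12 = 1125.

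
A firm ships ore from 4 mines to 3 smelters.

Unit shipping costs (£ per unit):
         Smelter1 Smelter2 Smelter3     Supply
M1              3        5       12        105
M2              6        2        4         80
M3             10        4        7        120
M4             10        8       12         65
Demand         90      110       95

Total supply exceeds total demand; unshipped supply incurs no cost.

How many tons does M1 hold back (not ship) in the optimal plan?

Minimum-cost shipments:
  M1 to Smelter1: 90 tons
  M1 to Smelter2: 5 tons
  M2 to Smelter3: 80 tons
  M3 to Smelter2: 105 tons
  M3 to Smelter3: 15 tons
Total cost = £1140.
M1 ships 95 of its 105, leaving 10.

10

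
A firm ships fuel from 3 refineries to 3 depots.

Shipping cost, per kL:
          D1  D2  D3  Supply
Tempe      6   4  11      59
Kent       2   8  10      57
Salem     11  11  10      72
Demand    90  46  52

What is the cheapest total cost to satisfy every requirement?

1116

A cheapest plan:
  Tempe→D1: 13 × 6 = 78
  Tempe→D2: 46 × 4 = 184
  Kent→D1: 57 × 2 = 114
  Salem→D1: 20 × 11 = 220
  Salem→D3: 52 × 10 = 520
Total = 78 + 184 + 114 + 220 + 520 = 1116.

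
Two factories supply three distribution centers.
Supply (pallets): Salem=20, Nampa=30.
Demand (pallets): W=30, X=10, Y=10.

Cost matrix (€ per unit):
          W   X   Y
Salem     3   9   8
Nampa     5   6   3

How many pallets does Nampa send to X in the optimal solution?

Optimal shipments:
  Salem to W: 20 × €3 = €60
  Nampa to W: 10 × €5 = €50
  Nampa to X: 10 × €6 = €60
  Nampa to Y: 10 × €3 = €30
Total cost = €200.
So Nampa→X carries 10 pallets.

10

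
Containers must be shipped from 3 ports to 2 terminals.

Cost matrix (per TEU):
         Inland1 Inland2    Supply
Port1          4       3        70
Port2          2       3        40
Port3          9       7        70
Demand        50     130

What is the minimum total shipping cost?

A cheapest plan:
  Port1->Inland1: 10 × 4 = 40
  Port1->Inland2: 60 × 3 = 180
  Port2->Inland1: 40 × 2 = 80
  Port3->Inland2: 70 × 7 = 490
Total = 40 + 180 + 80 + 490 = 790.
(Supply check: Port1 ships 70; Port2 ships 40; Port3 ships 70.)

790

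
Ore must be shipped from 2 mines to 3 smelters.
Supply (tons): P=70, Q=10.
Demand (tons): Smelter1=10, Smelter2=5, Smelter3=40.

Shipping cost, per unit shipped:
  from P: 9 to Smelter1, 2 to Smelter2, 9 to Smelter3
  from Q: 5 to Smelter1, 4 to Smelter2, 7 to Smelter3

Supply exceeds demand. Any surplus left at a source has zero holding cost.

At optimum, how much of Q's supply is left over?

An optimal plan:
  P→Smelter2: 5 × 2 = 10
  P→Smelter3: 40 × 9 = 360
  Q→Smelter1: 10 × 5 = 50
Total cost = 420.
Q ships 10 of its 10, leaving 0.

0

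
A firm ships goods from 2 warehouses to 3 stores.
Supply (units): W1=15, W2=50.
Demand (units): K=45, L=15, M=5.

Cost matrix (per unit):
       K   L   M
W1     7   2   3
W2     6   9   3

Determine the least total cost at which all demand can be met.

One minimum-cost allocation:
  W1→L: 15 × 2 = 30
  W2→K: 45 × 6 = 270
  W2→M: 5 × 3 = 15
Total = 30 + 270 + 15 = 315.

315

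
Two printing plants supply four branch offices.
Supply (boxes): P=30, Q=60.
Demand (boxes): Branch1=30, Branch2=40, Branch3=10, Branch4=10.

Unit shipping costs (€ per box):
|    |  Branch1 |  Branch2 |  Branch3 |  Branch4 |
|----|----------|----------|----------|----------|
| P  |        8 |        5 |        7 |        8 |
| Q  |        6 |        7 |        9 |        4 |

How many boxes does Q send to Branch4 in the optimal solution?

The minimum-cost plan:
  P→Branch2: 20 × €5 = €100
  P→Branch3: 10 × €7 = €70
  Q→Branch1: 30 × €6 = €180
  Q→Branch2: 20 × €7 = €140
  Q→Branch4: 10 × €4 = €40
Total cost = €530.
So Q→Branch4 carries 10 boxes.

10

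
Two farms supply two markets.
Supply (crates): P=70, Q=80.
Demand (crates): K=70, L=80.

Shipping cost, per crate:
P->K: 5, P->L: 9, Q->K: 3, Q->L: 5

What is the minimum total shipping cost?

One minimum-cost allocation:
  P to K: 70 × 5 = 350
  Q to L: 80 × 5 = 400
Total = 350 + 400 = 750.
(Supply check: P ships 70; Q ships 80.)

750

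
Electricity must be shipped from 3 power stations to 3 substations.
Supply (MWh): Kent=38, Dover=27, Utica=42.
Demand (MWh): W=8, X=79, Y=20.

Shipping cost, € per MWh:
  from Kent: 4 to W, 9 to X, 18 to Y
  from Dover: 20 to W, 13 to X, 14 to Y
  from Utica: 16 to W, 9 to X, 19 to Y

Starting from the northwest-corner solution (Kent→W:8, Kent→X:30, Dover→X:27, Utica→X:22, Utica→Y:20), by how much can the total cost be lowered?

180

Current plan cost = 8·4 + 30·9 + 27·13 + 22·9 + 20·19 = €1231.
Optimal plan:
  Kent to W: 8 × €4 = €32
  Kent to X: 30 × €9 = €270
  Dover to X: 7 × €13 = €91
  Dover to Y: 20 × €14 = €280
  Utica to X: 42 × €9 = €378
Optimal cost = €1051.
Saving = 1231 − 1051 = €180.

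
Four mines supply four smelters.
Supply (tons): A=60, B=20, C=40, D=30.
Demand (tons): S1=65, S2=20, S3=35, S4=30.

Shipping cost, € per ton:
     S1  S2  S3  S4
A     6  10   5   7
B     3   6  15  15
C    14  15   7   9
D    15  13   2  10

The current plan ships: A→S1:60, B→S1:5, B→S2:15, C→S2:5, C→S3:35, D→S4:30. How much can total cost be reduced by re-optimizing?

Current plan cost = 60·6 + 5·3 + 15·6 + 5·15 + 35·7 + 30·10 = €1085.
Optimal plan:
  A→S1: 60 × €6 = €360
  B→S1: 5 × €3 = €15
  B→S2: 15 × €6 = €90
  C→S2: 5 × €15 = €75
  C→S3: 5 × €7 = €35
  C→S4: 30 × €9 = €270
  D→S3: 30 × €2 = €60
Optimal cost = €905.
Saving = 1085 − 905 = €180.

180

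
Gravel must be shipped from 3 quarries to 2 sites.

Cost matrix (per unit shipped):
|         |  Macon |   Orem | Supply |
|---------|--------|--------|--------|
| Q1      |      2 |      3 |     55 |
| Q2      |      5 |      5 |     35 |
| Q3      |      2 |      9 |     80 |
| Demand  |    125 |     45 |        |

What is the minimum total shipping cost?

455

One minimum-cost allocation:
  Q1–Macon: 45 × 2 = 90
  Q1–Orem: 10 × 3 = 30
  Q2–Orem: 35 × 5 = 175
  Q3–Macon: 80 × 2 = 160
Total = 90 + 30 + 175 + 160 = 455.
(Supply check: Q1 ships 55; Q2 ships 35; Q3 ships 80.)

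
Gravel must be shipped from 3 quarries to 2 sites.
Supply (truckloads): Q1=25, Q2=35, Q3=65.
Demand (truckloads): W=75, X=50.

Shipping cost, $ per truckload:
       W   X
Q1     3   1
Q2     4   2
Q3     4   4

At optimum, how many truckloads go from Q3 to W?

Solving gives:
  Q1 to W: 10 truckloads
  Q1 to X: 15 truckloads
  Q2 to X: 35 truckloads
  Q3 to W: 65 truckloads
Total cost = $375.
So Q3→W carries 65 truckloads.

65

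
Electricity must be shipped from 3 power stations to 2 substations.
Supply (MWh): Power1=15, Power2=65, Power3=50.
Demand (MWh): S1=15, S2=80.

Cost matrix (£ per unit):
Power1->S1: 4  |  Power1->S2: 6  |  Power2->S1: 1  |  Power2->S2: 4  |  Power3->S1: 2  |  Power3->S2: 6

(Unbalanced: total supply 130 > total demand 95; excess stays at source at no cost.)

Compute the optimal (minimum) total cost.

One minimum-cost allocation:
  Power1->S2: 15 MWh
  Power2->S2: 65 MWh
  Power3->S1: 15 MWh
Total cost = £380.

380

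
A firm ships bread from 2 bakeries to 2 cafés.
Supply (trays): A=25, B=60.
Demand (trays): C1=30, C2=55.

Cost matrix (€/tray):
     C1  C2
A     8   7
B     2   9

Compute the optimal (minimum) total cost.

An optimal shipping plan:
  A to C2: 25 × €7 = €175
  B to C1: 30 × €2 = €60
  B to C2: 30 × €9 = €270
Total = 175 + 60 + 270 = €505.
(Supply check: A ships 25; B ships 60.)

505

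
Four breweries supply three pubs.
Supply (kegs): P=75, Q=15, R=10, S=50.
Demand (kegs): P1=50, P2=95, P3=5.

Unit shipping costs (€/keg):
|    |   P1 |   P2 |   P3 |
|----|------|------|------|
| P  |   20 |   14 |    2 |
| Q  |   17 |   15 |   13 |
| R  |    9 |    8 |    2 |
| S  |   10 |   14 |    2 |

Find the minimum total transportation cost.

1795

An optimal shipping plan:
  P to P2: 70 × €14 = €980
  P to P3: 5 × €2 = €10
  Q to P2: 15 × €15 = €225
  R to P2: 10 × €8 = €80
  S to P1: 50 × €10 = €500
Total = 980 + 10 + 225 + 80 + 500 = €1795.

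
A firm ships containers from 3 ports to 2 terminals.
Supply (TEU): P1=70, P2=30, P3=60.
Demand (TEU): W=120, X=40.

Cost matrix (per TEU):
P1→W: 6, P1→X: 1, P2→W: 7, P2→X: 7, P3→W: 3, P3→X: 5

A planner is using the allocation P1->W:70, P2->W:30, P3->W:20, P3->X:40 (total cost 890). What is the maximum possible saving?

Current plan cost = 70·6 + 30·7 + 20·3 + 40·5 = 890.
Optimal plan:
  P1→W: 30 × 6 = 180
  P1→X: 40 × 1 = 40
  P2→W: 30 × 7 = 210
  P3→W: 60 × 3 = 180
Optimal cost = 610.
Saving = 890 − 610 = 280.

280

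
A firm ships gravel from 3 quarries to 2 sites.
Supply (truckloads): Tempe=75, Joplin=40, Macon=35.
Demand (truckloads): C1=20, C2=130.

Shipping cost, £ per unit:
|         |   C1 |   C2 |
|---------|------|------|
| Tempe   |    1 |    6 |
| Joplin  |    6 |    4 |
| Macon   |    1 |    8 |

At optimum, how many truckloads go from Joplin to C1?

Solving gives:
  Tempe->C2: 75 × £6 = £450
  Joplin->C2: 40 × £4 = £160
  Macon->C1: 20 × £1 = £20
  Macon->C2: 15 × £8 = £120
Total cost = £750.
The route Joplin→C1 is not used.

0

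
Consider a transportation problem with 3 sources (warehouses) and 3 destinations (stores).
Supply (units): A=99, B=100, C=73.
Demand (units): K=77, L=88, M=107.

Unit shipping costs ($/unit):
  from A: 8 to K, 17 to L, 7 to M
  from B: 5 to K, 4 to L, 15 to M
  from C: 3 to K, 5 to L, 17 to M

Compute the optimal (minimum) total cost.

1404

One minimum-cost allocation:
  A→M: 99 units
  B→K: 4 units
  B→L: 88 units
  B→M: 8 units
  C→K: 73 units
Total cost = $1404.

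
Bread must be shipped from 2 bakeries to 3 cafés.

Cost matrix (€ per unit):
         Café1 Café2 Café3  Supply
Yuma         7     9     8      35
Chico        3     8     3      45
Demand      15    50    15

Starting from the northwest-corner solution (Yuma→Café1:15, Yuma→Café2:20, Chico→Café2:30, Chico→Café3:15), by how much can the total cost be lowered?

Current plan cost = 15·7 + 20·9 + 30·8 + 15·3 = €570.
Optimal plan:
  Yuma→Café2: 35 trays
  Chico→Café1: 15 trays
  Chico→Café2: 15 trays
  Chico→Café3: 15 trays
Optimal cost = €525.
Saving = 570 − 525 = €45.

45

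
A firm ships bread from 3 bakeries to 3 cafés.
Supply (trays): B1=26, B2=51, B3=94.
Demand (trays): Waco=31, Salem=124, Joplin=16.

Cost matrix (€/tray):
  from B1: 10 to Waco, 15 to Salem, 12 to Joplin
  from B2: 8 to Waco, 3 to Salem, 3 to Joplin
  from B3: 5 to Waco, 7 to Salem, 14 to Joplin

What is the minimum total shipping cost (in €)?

1061

A cheapest plan:
  B1→Waco: 10 × €10 = €100
  B1→Joplin: 16 × €12 = €192
  B2→Salem: 51 × €3 = €153
  B3→Waco: 21 × €5 = €105
  B3→Salem: 73 × €7 = €511
Total = 100 + 192 + 153 + 105 + 511 = €1061.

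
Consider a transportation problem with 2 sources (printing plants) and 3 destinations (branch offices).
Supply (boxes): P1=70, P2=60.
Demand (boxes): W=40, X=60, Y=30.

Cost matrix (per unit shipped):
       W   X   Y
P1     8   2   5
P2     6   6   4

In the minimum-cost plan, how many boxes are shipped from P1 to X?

Optimal shipments:
  P1→X: 60 boxes
  P1→Y: 10 boxes
  P2→W: 40 boxes
  P2→Y: 20 boxes
Total cost = 490.
So P1→X carries 60 boxes.

60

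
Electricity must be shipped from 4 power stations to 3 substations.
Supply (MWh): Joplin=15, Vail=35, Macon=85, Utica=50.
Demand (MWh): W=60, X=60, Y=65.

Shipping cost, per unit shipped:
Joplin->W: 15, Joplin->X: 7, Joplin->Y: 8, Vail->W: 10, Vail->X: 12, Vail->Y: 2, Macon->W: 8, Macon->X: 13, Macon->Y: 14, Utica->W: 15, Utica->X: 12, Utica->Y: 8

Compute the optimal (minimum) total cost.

1460

Optimal allocation:
  Joplin to X: 15 × 7 = 105
  Vail to Y: 35 × 2 = 70
  Macon to W: 60 × 8 = 480
  Macon to X: 25 × 13 = 325
  Utica to X: 20 × 12 = 240
  Utica to Y: 30 × 8 = 240
Total = 105 + 70 + 480 + 325 + 240 + 240 = 1460.
(Supply check: Joplin ships 15; Vail ships 35; Macon ships 85; Utica ships 50.)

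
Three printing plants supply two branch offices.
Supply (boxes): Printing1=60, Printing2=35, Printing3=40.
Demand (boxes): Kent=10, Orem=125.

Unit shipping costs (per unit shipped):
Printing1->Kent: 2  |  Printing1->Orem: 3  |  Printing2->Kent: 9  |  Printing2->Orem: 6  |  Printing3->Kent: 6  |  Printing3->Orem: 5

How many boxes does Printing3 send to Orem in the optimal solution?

40

The minimum-cost plan:
  Printing1->Kent: 10 × 2 = 20
  Printing1->Orem: 50 × 3 = 150
  Printing2->Orem: 35 × 6 = 210
  Printing3->Orem: 40 × 5 = 200
Total cost = 580.
So Printing3→Orem carries 40 boxes.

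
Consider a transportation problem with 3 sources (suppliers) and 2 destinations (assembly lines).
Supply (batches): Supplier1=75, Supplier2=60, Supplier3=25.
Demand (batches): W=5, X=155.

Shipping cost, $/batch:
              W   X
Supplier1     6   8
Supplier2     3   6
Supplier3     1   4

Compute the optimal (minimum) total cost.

Optimal allocation:
  Supplier1->X: 75 × $8 = $600
  Supplier2->W: 5 × $3 = $15
  Supplier2->X: 55 × $6 = $330
  Supplier3->X: 25 × $4 = $100
Total = 600 + 15 + 330 + 100 = $1045.

1045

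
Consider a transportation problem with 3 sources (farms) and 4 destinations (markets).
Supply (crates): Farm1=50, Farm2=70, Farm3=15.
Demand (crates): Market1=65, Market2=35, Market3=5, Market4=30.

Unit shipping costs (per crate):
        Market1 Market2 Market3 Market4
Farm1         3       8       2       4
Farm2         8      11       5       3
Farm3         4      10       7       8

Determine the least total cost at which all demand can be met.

710

A cheapest plan:
  Farm1–Market1: 50 crates
  Farm2–Market2: 35 crates
  Farm2–Market3: 5 crates
  Farm2–Market4: 30 crates
  Farm3–Market1: 15 crates
Total cost = 710.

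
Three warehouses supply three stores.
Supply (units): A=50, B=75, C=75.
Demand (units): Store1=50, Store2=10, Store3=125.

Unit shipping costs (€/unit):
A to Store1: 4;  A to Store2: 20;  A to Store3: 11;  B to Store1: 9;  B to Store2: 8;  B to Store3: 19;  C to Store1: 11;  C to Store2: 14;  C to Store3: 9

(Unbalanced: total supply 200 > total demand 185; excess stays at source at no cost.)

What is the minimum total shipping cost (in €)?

1755

An optimal shipping plan:
  A→Store3: 50 × €11 = €550
  B→Store1: 50 × €9 = €450
  B→Store2: 10 × €8 = €80
  C→Store3: 75 × €9 = €675
Total = 550 + 450 + 80 + 675 = €1755.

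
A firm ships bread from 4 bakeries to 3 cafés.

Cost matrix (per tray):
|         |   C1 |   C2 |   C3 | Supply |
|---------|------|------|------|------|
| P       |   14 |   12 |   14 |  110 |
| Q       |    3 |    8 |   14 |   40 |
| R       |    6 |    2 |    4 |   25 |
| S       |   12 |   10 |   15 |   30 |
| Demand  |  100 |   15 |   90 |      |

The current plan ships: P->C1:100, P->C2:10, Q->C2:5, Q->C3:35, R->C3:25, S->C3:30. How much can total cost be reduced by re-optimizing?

Current plan cost = 100·14 + 10·12 + 5·8 + 35·14 + 25·4 + 30·15 = 2600.
Optimal plan:
  P->C1: 30 × 14 = 420
  P->C2: 15 × 12 = 180
  P->C3: 65 × 14 = 910
  Q->C1: 40 × 3 = 120
  R->C3: 25 × 4 = 100
  S->C1: 30 × 12 = 360
Optimal cost = 2090.
Saving = 2600 − 2090 = 510.

510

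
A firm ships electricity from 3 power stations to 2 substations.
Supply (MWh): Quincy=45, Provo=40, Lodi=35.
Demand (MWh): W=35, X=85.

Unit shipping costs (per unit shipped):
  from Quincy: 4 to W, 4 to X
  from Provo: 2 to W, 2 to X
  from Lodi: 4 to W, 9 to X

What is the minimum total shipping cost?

An optimal shipping plan:
  Quincy->X: 45 × 4 = 180
  Provo->X: 40 × 2 = 80
  Lodi->W: 35 × 4 = 140
Total = 180 + 80 + 140 = 400.

400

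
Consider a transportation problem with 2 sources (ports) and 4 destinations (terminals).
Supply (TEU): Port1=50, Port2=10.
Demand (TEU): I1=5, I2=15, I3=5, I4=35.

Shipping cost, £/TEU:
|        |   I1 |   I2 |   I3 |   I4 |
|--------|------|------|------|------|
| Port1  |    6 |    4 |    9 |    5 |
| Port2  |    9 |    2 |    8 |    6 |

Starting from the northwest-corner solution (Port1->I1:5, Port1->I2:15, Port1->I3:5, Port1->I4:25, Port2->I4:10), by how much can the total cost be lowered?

Current plan cost = 5·6 + 15·4 + 5·9 + 25·5 + 10·6 = £320.
Optimal plan:
  Port1–I1: 5 TEU
  Port1–I2: 5 TEU
  Port1–I3: 5 TEU
  Port1–I4: 35 TEU
  Port2–I2: 10 TEU
Optimal cost = £290.
Saving = 320 − 290 = £30.

30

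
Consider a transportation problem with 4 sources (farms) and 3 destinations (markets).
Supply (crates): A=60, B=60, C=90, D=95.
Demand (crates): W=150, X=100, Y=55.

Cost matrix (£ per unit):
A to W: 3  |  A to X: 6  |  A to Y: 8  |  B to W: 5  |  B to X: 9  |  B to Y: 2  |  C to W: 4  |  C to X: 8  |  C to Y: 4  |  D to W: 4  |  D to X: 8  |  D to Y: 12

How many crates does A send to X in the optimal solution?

Optimal shipments:
  A to X: 60 × £6 = £360
  B to X: 5 × £9 = £45
  B to Y: 55 × £2 = £110
  C to W: 90 × £4 = £360
  D to W: 60 × £4 = £240
  D to X: 35 × £8 = £280
Total cost = £1395.
So A→X carries 60 crates.

60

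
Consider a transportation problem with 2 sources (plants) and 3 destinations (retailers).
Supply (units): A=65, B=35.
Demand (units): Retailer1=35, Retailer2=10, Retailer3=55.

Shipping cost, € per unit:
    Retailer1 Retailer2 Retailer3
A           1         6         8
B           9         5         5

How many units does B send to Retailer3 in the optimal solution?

The minimum-cost plan:
  A->Retailer1: 35 × €1 = €35
  A->Retailer2: 10 × €6 = €60
  A->Retailer3: 20 × €8 = €160
  B->Retailer3: 35 × €5 = €175
Total cost = €430.
So B→Retailer3 carries 35 units.

35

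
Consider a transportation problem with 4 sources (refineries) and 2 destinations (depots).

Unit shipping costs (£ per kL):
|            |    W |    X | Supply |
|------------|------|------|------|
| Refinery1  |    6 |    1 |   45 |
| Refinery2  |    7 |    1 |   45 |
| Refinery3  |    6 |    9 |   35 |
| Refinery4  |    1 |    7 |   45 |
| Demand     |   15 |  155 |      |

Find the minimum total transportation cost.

One minimum-cost allocation:
  Refinery1→X: 45 × £1 = £45
  Refinery2→X: 45 × £1 = £45
  Refinery3→X: 35 × £9 = £315
  Refinery4→W: 15 × £1 = £15
  Refinery4→X: 30 × £7 = £210
Total = 45 + 45 + 315 + 15 + 210 = £630.

630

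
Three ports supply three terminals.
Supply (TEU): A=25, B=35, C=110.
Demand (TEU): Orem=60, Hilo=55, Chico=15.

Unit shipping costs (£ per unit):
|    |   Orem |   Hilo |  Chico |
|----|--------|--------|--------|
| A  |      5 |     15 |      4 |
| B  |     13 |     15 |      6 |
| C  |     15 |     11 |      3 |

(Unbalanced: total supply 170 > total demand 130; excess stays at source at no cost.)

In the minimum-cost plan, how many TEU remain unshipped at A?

0

Minimum-cost shipments:
  A to Orem: 25 × £5 = £125
  B to Orem: 35 × £13 = £455
  C to Hilo: 55 × £11 = £605
  C to Chico: 15 × £3 = £45
Total cost = £1230.
A ships 25 of its 25, leaving 0.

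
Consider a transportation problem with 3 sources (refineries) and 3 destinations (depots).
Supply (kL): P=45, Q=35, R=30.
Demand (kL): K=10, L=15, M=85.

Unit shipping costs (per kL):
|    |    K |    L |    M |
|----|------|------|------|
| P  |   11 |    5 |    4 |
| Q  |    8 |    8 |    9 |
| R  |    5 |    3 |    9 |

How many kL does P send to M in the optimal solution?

45

Optimal shipments:
  P to M: 45 kL
  Q to M: 35 kL
  R to K: 10 kL
  R to L: 15 kL
  R to M: 5 kL
Total cost = 635.
So P→M carries 45 kL.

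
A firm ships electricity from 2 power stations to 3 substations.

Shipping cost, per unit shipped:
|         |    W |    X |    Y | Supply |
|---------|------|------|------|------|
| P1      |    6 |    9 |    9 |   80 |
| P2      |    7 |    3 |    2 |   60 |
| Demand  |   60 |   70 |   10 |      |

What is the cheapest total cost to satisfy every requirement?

A cheapest plan:
  P1→W: 60 MWh
  P1→X: 20 MWh
  P2→X: 50 MWh
  P2→Y: 10 MWh
Total cost = 710.
(Supply check: P1 ships 80; P2 ships 60.)

710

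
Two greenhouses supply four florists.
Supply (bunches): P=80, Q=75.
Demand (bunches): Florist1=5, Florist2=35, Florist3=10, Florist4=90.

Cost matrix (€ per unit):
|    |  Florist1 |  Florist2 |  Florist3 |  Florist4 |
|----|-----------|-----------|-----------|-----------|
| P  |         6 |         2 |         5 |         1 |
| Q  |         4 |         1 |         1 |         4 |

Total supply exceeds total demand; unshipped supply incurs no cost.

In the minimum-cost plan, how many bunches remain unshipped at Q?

Minimum-cost shipments:
  P to Florist4: 80 × €1 = €80
  Q to Florist1: 5 × €4 = €20
  Q to Florist2: 35 × €1 = €35
  Q to Florist3: 10 × €1 = €10
  Q to Florist4: 10 × €4 = €40
Total cost = €185.
Q ships 60 of its 75, leaving 15.

15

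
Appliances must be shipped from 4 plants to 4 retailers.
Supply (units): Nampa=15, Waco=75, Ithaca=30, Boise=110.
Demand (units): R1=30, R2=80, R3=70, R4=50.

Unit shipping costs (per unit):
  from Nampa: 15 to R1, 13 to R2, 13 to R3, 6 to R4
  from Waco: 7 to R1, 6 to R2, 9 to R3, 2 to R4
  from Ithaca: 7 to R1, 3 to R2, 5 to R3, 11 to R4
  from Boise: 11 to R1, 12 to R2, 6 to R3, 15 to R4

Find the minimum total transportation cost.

Optimal allocation:
  Nampa->R4: 15 × 6 = 90
  Waco->R2: 40 × 6 = 240
  Waco->R4: 35 × 2 = 70
  Ithaca->R2: 30 × 3 = 90
  Boise->R1: 30 × 11 = 330
  Boise->R2: 10 × 12 = 120
  Boise->R3: 70 × 6 = 420
Total = 90 + 240 + 70 + 90 + 330 + 120 + 420 = 1360.
(Supply check: Nampa ships 15; Waco ships 75; Ithaca ships 30; Boise ships 110.)

1360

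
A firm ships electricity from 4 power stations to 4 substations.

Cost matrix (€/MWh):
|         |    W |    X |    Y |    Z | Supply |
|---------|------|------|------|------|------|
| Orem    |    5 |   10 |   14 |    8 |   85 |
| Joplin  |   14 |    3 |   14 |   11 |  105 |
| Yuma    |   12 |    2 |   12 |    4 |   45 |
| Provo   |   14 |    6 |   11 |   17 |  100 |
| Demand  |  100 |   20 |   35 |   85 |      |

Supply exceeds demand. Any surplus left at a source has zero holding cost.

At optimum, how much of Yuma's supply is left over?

0

Minimum-cost shipments:
  Orem to W: 85 MWh
  Joplin to X: 20 MWh
  Joplin to Z: 40 MWh
  Yuma to Z: 45 MWh
  Provo to W: 15 MWh
  Provo to Y: 35 MWh
Total cost = €1700.
Yuma ships 45 of its 45, leaving 0.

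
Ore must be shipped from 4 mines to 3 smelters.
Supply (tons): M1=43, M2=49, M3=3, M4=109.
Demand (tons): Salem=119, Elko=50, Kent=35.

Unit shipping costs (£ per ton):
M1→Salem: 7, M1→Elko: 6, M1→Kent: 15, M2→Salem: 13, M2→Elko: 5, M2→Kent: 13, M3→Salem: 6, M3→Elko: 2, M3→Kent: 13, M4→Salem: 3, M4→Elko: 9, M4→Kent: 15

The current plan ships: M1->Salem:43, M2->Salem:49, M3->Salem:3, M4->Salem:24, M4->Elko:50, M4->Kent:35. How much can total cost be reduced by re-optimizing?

Current plan cost = 43·7 + 49·13 + 3·6 + 24·3 + 50·9 + 35·15 = £2003.
Optimal plan:
  M1 to Salem: 10 × £7 = £70
  M1 to Elko: 33 × £6 = £198
  M2 to Elko: 14 × £5 = £70
  M2 to Kent: 35 × £13 = £455
  M3 to Elko: 3 × £2 = £6
  M4 to Salem: 109 × £3 = £327
Optimal cost = £1126.
Saving = 2003 − 1126 = £877.

877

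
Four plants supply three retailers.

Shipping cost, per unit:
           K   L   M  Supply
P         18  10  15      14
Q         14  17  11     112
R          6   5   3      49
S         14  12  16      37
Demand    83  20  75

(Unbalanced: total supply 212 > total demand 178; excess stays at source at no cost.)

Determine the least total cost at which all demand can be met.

1807

Optimal allocation:
  P->L: 14 × 10 = 140
  Q->K: 83 × 14 = 1162
  Q->M: 26 × 11 = 286
  R->M: 49 × 3 = 147
  S->L: 6 × 12 = 72
Total = 140 + 1162 + 286 + 147 + 72 = 1807.
(Supply check: P ships 14; Q ships 109; R ships 49; S ships 6.)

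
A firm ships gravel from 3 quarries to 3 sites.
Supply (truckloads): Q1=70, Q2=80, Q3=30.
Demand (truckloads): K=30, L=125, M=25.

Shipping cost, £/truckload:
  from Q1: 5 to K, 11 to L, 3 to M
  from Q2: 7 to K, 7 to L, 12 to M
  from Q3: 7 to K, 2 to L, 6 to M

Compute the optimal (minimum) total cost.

1010

A cheapest plan:
  Q1–K: 30 × £5 = £150
  Q1–L: 15 × £11 = £165
  Q1–M: 25 × £3 = £75
  Q2–L: 80 × £7 = £560
  Q3–L: 30 × £2 = £60
Total = 150 + 165 + 75 + 560 + 60 = £1010.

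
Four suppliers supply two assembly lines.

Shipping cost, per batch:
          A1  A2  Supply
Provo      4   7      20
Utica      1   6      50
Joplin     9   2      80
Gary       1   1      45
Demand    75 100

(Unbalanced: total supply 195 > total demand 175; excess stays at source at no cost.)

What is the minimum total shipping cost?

A cheapest plan:
  Utica→A1: 50 × 1 = 50
  Joplin→A2: 80 × 2 = 160
  Gary→A1: 25 × 1 = 25
  Gary→A2: 20 × 1 = 20
Total = 50 + 160 + 25 + 20 = 255.

255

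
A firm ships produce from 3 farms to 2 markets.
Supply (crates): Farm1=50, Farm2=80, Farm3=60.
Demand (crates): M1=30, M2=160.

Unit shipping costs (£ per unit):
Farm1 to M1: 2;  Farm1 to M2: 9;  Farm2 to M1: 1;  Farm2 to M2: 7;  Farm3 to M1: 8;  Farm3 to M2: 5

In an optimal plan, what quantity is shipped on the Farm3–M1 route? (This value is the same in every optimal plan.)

Solving gives:
  Farm1–M1: 30 × £2 = £60
  Farm1–M2: 20 × £9 = £180
  Farm2–M2: 80 × £7 = £560
  Farm3–M2: 60 × £5 = £300
Total cost = £1100.
The route Farm3→M1 is not used.

0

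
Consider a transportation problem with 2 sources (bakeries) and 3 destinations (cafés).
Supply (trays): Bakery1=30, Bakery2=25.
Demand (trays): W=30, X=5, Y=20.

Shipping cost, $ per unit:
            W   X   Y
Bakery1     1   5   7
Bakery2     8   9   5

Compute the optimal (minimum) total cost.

175

An optimal shipping plan:
  Bakery1 to W: 30 × $1 = $30
  Bakery2 to X: 5 × $9 = $45
  Bakery2 to Y: 20 × $5 = $100
Total = 30 + 45 + 100 = $175.
(Supply check: Bakery1 ships 30; Bakery2 ships 25.)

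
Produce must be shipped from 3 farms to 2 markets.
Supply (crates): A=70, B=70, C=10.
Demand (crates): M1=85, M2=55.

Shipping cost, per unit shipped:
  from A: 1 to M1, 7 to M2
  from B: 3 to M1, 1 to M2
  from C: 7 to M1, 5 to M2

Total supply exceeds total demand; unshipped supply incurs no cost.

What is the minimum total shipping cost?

A cheapest plan:
  A->M1: 70 crates
  B->M1: 15 crates
  B->M2: 55 crates
Total cost = 170.
(Supply check: A ships 70; B ships 70; C ships 0.)

170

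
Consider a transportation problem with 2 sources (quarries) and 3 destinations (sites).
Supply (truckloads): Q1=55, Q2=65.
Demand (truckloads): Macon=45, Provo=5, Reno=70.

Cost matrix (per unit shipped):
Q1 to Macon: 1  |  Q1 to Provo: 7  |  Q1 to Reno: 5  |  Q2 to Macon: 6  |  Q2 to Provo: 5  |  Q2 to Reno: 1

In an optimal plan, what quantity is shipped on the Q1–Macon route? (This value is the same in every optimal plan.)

45

Optimal shipments:
  Q1->Macon: 45 truckloads
  Q1->Provo: 5 truckloads
  Q1->Reno: 5 truckloads
  Q2->Reno: 65 truckloads
Total cost = 170.
So Q1→Macon carries 45 truckloads.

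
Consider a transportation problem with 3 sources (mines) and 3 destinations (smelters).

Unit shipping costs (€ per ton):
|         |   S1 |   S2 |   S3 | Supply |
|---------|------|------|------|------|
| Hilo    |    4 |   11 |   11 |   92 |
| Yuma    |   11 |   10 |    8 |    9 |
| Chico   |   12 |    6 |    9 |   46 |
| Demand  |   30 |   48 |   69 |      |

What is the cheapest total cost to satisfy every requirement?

1150

One minimum-cost allocation:
  Hilo→S1: 30 × €4 = €120
  Hilo→S2: 2 × €11 = €22
  Hilo→S3: 60 × €11 = €660
  Yuma→S3: 9 × €8 = €72
  Chico→S2: 46 × €6 = €276
Total = 120 + 22 + 660 + 72 + 276 = €1150.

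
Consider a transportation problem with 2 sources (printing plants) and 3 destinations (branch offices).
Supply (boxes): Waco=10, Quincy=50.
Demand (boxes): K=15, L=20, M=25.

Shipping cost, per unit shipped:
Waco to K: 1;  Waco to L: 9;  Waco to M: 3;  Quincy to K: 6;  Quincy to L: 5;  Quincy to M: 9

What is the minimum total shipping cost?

355

Optimal allocation:
  Waco to M: 10 × 3 = 30
  Quincy to K: 15 × 6 = 90
  Quincy to L: 20 × 5 = 100
  Quincy to M: 15 × 9 = 135
Total = 30 + 90 + 100 + 135 = 355.
(Supply check: Waco ships 10; Quincy ships 50.)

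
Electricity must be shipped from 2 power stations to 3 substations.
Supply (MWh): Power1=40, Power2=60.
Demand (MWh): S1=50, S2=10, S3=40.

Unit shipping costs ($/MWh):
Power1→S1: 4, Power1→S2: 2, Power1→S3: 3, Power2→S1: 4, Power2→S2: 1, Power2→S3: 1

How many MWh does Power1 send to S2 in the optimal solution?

The minimum-cost plan:
  Power1->S1: 40 × $4 = $160
  Power2->S1: 10 × $4 = $40
  Power2->S2: 10 × $1 = $10
  Power2->S3: 40 × $1 = $40
Total cost = $250.
The route Power1→S2 is not used.

0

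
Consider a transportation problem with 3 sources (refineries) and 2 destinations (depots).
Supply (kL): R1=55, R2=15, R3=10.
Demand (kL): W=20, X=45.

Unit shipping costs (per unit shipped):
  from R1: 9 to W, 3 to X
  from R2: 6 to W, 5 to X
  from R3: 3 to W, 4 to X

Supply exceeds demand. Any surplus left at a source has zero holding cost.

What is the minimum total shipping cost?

An optimal shipping plan:
  R1→X: 45 × 3 = 135
  R2→W: 10 × 6 = 60
  R3→W: 10 × 3 = 30
Total = 135 + 60 + 30 = 225.

225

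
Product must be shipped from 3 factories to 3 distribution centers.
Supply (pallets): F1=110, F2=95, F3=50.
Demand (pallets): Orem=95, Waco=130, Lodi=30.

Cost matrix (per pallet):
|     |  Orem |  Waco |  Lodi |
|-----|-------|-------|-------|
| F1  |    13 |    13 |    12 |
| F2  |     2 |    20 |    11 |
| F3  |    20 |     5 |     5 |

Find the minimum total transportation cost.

1840

A cheapest plan:
  F1→Waco: 80 × 13 = 1040
  F1→Lodi: 30 × 12 = 360
  F2→Orem: 95 × 2 = 190
  F3→Waco: 50 × 5 = 250
Total = 1040 + 360 + 190 + 250 = 1840.
(Supply check: F1 ships 110; F2 ships 95; F3 ships 50.)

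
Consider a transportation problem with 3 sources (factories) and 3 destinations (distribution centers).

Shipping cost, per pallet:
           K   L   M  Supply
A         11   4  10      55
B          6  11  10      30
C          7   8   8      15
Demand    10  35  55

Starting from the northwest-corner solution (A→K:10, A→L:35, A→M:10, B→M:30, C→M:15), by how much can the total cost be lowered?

Current plan cost = 10·11 + 35·4 + 10·10 + 30·10 + 15·8 = 770.
Optimal plan:
  A–L: 35 × 4 = 140
  A–M: 20 × 10 = 200
  B–K: 10 × 6 = 60
  B–M: 20 × 10 = 200
  C–M: 15 × 8 = 120
Optimal cost = 720.
Saving = 770 − 720 = 50.

50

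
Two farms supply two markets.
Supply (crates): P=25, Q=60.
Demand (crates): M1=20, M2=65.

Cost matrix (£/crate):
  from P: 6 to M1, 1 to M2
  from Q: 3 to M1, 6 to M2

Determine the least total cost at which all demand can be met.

A cheapest plan:
  P->M2: 25 × £1 = £25
  Q->M1: 20 × £3 = £60
  Q->M2: 40 × £6 = £240
Total = 25 + 60 + 240 = £325.

325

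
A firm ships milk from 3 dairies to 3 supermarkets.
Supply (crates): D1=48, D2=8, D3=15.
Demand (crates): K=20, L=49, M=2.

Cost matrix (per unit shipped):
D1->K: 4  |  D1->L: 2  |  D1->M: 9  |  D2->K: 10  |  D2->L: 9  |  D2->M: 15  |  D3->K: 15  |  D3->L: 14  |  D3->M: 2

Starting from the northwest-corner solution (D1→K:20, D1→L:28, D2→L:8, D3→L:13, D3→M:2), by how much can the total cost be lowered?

20

Current plan cost = 20·4 + 28·2 + 8·9 + 13·14 + 2·2 = 394.
Optimal plan:
  D1→L: 48 × 2 = 96
  D2→K: 7 × 10 = 70
  D2→L: 1 × 9 = 9
  D3→K: 13 × 15 = 195
  D3→M: 2 × 2 = 4
Optimal cost = 374.
Saving = 394 − 374 = 20.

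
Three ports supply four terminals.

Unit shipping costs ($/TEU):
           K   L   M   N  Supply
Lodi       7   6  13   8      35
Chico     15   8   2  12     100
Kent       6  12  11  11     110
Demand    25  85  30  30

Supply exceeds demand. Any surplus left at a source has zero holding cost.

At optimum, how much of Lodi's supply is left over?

Minimum-cost shipments:
  Lodi->L: 15 TEU
  Lodi->N: 20 TEU
  Chico->L: 70 TEU
  Chico->M: 30 TEU
  Kent->K: 25 TEU
  Kent->N: 10 TEU
Total cost = $1130.
Lodi ships 35 of its 35, leaving 0.

0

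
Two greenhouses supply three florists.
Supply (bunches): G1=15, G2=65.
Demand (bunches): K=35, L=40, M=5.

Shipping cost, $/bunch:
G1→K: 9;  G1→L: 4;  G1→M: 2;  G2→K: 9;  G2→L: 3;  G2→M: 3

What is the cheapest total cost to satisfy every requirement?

One minimum-cost allocation:
  G1→K: 10 × $9 = $90
  G1→M: 5 × $2 = $10
  G2→K: 25 × $9 = $225
  G2→L: 40 × $3 = $120
Total = 90 + 10 + 225 + 120 = $445.

445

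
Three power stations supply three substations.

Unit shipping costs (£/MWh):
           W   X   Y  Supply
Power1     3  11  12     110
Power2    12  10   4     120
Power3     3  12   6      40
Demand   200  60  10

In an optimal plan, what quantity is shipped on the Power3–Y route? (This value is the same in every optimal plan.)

0

Optimal shipments:
  Power1 to W: 110 × £3 = £330
  Power2 to W: 50 × £12 = £600
  Power2 to X: 60 × £10 = £600
  Power2 to Y: 10 × £4 = £40
  Power3 to W: 40 × £3 = £120
Total cost = £1690.
The route Power3→Y is not used.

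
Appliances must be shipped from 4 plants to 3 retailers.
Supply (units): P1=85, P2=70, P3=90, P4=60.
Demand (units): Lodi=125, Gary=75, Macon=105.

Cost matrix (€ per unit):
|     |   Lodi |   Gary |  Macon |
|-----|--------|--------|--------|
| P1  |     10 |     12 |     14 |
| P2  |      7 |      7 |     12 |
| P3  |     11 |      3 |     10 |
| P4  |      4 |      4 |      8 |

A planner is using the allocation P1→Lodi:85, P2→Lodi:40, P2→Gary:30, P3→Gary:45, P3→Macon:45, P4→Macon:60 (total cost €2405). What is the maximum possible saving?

90

Current plan cost = 85·10 + 40·7 + 30·7 + 45·3 + 45·10 + 60·8 = €2405.
Optimal plan:
  P1–Macon: 85 units
  P2–Lodi: 70 units
  P3–Gary: 75 units
  P3–Macon: 15 units
  P4–Lodi: 55 units
  P4–Macon: 5 units
Optimal cost = €2315.
Saving = 2405 − 2315 = €90.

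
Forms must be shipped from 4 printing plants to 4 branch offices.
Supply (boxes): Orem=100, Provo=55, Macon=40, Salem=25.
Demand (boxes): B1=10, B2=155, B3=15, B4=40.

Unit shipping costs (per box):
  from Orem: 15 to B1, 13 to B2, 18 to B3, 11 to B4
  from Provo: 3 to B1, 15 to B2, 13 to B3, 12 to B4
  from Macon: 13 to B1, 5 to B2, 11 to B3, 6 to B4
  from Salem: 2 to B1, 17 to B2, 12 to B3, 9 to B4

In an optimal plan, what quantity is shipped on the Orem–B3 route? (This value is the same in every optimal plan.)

0

Optimal shipments:
  Orem to B2: 100 × 13 = 1300
  Provo to B1: 10 × 3 = 30
  Provo to B2: 15 × 15 = 225
  Provo to B3: 15 × 13 = 195
  Provo to B4: 15 × 12 = 180
  Macon to B2: 40 × 5 = 200
  Salem to B4: 25 × 9 = 225
Total cost = 2355.
The route Orem→B3 is not used.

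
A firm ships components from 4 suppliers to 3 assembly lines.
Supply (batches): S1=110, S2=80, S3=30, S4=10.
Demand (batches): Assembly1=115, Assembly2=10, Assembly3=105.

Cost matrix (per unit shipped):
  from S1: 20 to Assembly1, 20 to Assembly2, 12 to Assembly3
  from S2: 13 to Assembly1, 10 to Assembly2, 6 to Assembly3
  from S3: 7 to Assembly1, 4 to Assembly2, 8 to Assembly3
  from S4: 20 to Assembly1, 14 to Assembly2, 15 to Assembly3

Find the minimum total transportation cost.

2750

An optimal shipping plan:
  S1–Assembly1: 5 batches
  S1–Assembly3: 105 batches
  S2–Assembly1: 80 batches
  S3–Assembly1: 30 batches
  S4–Assembly2: 10 batches
Total cost = 2750.
(Supply check: S1 ships 110; S2 ships 80; S3 ships 30; S4 ships 10.)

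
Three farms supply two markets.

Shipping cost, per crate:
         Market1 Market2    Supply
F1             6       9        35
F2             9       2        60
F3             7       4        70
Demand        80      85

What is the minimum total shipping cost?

745

Optimal allocation:
  F1 to Market1: 35 crates
  F2 to Market2: 60 crates
  F3 to Market1: 45 crates
  F3 to Market2: 25 crates
Total cost = 745.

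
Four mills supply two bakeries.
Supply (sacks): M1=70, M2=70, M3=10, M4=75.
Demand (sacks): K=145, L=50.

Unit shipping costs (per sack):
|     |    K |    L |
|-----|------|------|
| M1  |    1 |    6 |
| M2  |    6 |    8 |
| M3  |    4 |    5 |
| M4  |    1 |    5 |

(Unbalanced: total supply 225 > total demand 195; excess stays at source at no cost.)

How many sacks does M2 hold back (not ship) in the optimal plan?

30

Minimum-cost shipments:
  M1->K: 70 × 1 = 70
  M2->L: 40 × 8 = 320
  M3->L: 10 × 5 = 50
  M4->K: 75 × 1 = 75
Total cost = 515.
M2 ships 40 of its 70, leaving 30.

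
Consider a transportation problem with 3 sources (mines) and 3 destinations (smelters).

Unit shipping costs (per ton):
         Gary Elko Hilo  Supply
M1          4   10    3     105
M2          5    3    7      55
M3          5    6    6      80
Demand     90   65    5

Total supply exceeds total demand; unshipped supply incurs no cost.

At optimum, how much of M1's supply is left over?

10

An optimal plan:
  M1–Gary: 90 tons
  M1–Hilo: 5 tons
  M2–Elko: 55 tons
  M3–Elko: 10 tons
Total cost = 600.
M1 ships 95 of its 105, leaving 10.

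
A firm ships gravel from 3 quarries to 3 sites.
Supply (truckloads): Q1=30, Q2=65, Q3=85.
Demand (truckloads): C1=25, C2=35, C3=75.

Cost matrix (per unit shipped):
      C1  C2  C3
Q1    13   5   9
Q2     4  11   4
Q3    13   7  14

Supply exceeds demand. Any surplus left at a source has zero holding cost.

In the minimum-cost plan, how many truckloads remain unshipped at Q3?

Minimum-cost shipments:
  Q1→C3: 30 × 9 = 270
  Q2→C1: 20 × 4 = 80
  Q2→C3: 45 × 4 = 180
  Q3→C1: 5 × 13 = 65
  Q3→C2: 35 × 7 = 245
Total cost = 840.
Q3 ships 40 of its 85, leaving 45.

45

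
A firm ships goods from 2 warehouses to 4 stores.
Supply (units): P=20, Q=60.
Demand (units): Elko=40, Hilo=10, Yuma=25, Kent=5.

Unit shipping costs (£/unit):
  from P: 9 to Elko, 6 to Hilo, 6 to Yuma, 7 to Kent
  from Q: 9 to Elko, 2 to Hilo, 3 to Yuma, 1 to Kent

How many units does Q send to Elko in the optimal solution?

20

Solving gives:
  P to Elko: 20 units
  Q to Elko: 20 units
  Q to Hilo: 10 units
  Q to Yuma: 25 units
  Q to Kent: 5 units
Total cost = £460.
So Q→Elko carries 20 units.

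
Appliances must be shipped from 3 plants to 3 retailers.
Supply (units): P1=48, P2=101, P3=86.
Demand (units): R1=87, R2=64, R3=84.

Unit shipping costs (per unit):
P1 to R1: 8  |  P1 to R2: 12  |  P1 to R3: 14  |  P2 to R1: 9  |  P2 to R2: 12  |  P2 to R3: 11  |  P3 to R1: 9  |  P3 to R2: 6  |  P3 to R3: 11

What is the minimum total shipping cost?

A cheapest plan:
  P1->R1: 48 units
  P2->R1: 17 units
  P2->R3: 84 units
  P3->R1: 22 units
  P3->R2: 64 units
Total cost = 2043.

2043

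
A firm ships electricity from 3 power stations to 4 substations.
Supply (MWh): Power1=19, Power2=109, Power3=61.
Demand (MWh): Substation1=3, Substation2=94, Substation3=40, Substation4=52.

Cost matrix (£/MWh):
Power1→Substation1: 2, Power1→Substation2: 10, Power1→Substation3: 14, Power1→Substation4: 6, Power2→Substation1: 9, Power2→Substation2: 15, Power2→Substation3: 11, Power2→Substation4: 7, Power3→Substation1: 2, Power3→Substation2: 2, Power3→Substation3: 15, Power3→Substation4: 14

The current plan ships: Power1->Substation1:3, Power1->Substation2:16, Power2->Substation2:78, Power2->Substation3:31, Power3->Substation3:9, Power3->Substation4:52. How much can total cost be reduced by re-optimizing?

Current plan cost = 3·2 + 16·10 + 78·15 + 31·11 + 9·15 + 52·14 = £2540.
Optimal plan:
  Power1->Substation1: 3 × £2 = £6
  Power1->Substation2: 16 × £10 = £160
  Power2->Substation2: 17 × £15 = £255
  Power2->Substation3: 40 × £11 = £440
  Power2->Substation4: 52 × £7 = £364
  Power3->Substation2: 61 × £2 = £122
Optimal cost = £1347.
Saving = 2540 − 1347 = £1193.

1193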